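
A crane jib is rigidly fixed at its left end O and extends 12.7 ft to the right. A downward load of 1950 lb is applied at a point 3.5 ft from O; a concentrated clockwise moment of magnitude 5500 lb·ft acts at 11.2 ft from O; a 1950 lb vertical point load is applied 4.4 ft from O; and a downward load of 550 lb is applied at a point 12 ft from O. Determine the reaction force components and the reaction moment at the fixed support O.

ΣF_x = 0: O_x = 0.
ΣF_y = 0: O_y − 1950 − 1950 − 550 = 0 → O_y = 4450 lb.
ΣM about O: M_O − 1950·3.5 − 5500 − 1950·4.4 − 550·12 = 0 → M_O = 27500 lb·ft.

O_x = 0, O_y = 4450 lb, M_O = 27500 lb·ft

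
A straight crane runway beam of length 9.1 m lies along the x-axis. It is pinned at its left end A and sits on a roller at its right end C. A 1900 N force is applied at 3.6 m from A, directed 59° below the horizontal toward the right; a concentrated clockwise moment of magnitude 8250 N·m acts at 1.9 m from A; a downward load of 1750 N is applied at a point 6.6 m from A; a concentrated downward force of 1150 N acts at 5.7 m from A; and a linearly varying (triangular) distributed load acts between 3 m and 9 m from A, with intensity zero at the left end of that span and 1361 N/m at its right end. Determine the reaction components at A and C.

A_x = -978.6 N, A_y = 1930 N, C_y = 6681 N

Resultant of the triangular load: ½ × 1361 × 6 = 4083 N, acting at 7 m from A (one-third of the span from the peak).
ΣM about A: C_y·9.1 − 1900·sin59°·3.6 − 8250 − 1750·6.6 − 1150·5.7 − (½·1361·6)·7 = 0 → C_y = 60799/9.1 = 6681.21 ≈ 6681 N.
ΣF_y = 0: A_y + 6681.21 − 1900·sin59° − 1750 − 1150 − ½·1361·6 = 0 → A_y = 1930 N.
ΣF_x = 0: A_x + 1900·cos59° = 0 → A_x = -978.6 N.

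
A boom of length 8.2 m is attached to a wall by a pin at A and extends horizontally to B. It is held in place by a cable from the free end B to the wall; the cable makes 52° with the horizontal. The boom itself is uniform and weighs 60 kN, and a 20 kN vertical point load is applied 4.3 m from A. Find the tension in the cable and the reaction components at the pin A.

T = 51.38 kN, A_x = 31.63 kN, A_y = 39.51 kN

ΣM about A: T·sin52°·8.2 − 60·4.1 − 20·4.3 = 0 → T = 332/(8.2·0.788011) = 51.3797 ≈ 51.38 kN.
ΣF_x = 0: A_x − T·cos52° = 0 → A_x = 51.3797 × 0.615661 = 31.63 kN.
ΣF_y = 0: A_y + T·sin52° − 60 − 20 = 0 → A_y = 80 − 51.3797 × 0.788011 = 39.51 kN.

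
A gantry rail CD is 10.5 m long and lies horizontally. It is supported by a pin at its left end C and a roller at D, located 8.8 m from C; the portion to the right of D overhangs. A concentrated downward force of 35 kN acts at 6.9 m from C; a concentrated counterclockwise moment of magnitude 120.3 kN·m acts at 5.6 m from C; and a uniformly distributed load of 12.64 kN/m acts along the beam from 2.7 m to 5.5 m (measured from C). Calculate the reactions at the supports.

Resultant of the distributed load: 12.64 × 2.8 = 35.392 kN at 4.1 m from C.
ΣM about C: D_y·8.8 − 35·6.9 + 120.3 − (12.64·2.8)·4.1 = 0 → D_y = 266.3072/8.8 = 30.2622 ≈ 30.26 kN.
ΣF_y = 0: C_y + 30.2622 − 35 − 12.64·2.8 = 0 → C_y = 40.13 kN.
ΣF_x = 0: no horizontal applied forces, so C_x = 0.

C_x = 0, C_y = 40.13 kN, D_y = 30.26 kN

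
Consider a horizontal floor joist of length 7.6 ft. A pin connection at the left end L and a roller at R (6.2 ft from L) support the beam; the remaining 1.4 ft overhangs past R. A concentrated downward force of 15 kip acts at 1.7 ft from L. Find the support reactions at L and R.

Moments about L: R_y·6.2 − 15·1.7 = 0 → R_y = 25.5/6.2 = 4.1129 ≈ 4.113 kip.
ΣF_y = 0: L_y + 4.1129 − 15 = 0 → L_y = 10.89 kip.
ΣF_x = 0: no horizontal applied forces, so L_x = 0.

L_x = 0, L_y = 10.89 kip, R_y = 4.113 kip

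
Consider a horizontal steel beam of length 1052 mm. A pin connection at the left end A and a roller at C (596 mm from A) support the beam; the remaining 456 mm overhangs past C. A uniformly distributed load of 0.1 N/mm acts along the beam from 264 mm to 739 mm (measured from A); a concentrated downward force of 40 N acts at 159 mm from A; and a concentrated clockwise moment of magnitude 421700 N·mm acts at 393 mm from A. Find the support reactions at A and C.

A_x = 0, A_y = -670.7 N, C_y = 758.2 N

Resultant of the distributed load: 0.1 × 475 = 47.5 N at 501.5 mm from A.
Moments about A: C_y·596 − (0.1·475)·501.5 − 40·159 − 421700 = 0 → C_y = 451881.25/596 = 758.19 ≈ 758.2 N.
ΣF_y = 0: A_y + 758.19 − 0.1·475 − 40 = 0 → A_y = -670.7 N.
ΣF_x = 0: no horizontal applied forces, so A_x = 0.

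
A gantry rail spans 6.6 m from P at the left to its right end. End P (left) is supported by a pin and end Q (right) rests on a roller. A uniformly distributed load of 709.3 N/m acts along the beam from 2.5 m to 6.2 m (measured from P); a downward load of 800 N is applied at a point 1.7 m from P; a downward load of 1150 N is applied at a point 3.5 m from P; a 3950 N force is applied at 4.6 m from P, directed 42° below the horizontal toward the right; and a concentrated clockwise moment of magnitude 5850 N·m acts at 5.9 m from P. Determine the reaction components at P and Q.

P_x = -2935 N, P_y = 1943 N, Q_y = 5274 N

Resultant of the distributed load: 709.3 × 3.7 = 2624.41 N at 4.35 m from P.
Moments about P: Q_y·6.6 − (709.3·3.7)·4.35 − 800·1.7 − 1150·3.5 − 3950·sin42°·4.6 − 5850 = 0 → Q_y = 34809.3/6.6 = 5274.14 ≈ 5274 N.
ΣF_y = 0: P_y + 5274.14 − 709.3·3.7 − 800 − 1150 − 3950·sin42° = 0 → P_y = 1943 N.
ΣF_x = 0: P_x + 3950·cos42° = 0 → P_x = -2935 N.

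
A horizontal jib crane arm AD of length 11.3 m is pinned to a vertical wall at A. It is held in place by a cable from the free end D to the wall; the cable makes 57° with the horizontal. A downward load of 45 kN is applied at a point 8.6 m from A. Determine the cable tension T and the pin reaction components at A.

ΣM about A: T·sin57°·11.3 − 45·8.6 = 0 → T = 387/(11.3·0.838671) = 40.8358 ≈ 40.84 kN.
ΣF_x = 0: A_x − T·cos57° = 0 → A_x = 40.8358 × 0.544639 = 22.24 kN.
ΣF_y = 0: A_y + T·sin57° − 45 = 0 → A_y = 45 − 40.8358 × 0.838671 = 10.75 kN.

T = 40.84 kN, A_x = 22.24 kN, A_y = 10.75 kN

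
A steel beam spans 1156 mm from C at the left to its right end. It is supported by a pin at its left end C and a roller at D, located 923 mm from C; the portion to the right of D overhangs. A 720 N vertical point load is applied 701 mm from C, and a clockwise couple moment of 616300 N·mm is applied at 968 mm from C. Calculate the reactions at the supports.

Taking moments about C: D_y·923 − 720·701 − 616300 = 0 → D_y = 1121020/923 = 1214.54 ≈ 1215 N.
ΣF_y = 0: C_y + 1214.54 − 720 = 0 → C_y = -494.5 N.
ΣF_x = 0: no horizontal applied forces, so C_x = 0.

C_x = 0, C_y = -494.5 N, D_y = 1215 N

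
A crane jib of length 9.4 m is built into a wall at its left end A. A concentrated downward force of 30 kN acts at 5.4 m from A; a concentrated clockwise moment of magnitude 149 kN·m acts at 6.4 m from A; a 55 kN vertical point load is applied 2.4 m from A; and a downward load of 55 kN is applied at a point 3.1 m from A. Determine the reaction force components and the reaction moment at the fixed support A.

A_x = 0, A_y = 140.0 kN, M_A = 613.5 kN·m

ΣF_x = 0: A_x = 0.
ΣF_y = 0: A_y − 30 − 55 − 55 = 0 → A_y = 140.0 kN.
ΣM about A: M_A − 30·5.4 − 149 − 55·2.4 − 55·3.1 = 0 → M_A = 613.5 kN·m.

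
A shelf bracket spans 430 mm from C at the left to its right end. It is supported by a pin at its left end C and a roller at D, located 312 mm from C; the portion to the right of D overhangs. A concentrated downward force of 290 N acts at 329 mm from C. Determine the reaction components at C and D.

C_x = 0, C_y = -15.80 N, D_y = 305.8 N

Taking moments about C: D_y·312 − 290·329 = 0 → D_y = 95410/312 = 305.801 ≈ 305.8 N.
ΣF_y = 0: C_y + 305.801 − 290 = 0 → C_y = -15.80 N.
ΣF_x = 0: no horizontal applied forces, so C_x = 0.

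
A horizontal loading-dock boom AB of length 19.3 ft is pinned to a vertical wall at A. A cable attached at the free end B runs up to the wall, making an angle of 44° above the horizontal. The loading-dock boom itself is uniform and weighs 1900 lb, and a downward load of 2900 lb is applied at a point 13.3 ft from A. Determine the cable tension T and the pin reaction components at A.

T = 4244 lb, A_x = 3053 lb, A_y = 1852 lb

ΣM about A: T·sin44°·19.3 − 1900·9.65 − 2900·13.3 = 0 → T = 56905/(19.3·0.694658) = 4244.46 ≈ 4244 lb.
ΣF_x = 0: A_x − T·cos44° = 0 → A_x = 4244.46 × 0.71934 = 3053 lb.
ΣF_y = 0: A_y + T·sin44° − 1900 − 2900 = 0 → A_y = 4800 − 4244.46 × 0.694658 = 1852 lb.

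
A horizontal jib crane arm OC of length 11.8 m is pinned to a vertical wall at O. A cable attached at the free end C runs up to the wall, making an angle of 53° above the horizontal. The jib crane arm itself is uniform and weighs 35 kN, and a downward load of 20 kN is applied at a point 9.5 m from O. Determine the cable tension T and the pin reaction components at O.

T = 42.07 kN, O_x = 25.32 kN, O_y = 21.40 kN

ΣM about O: T·sin53°·11.8 − 35·5.9 − 20·9.5 = 0 → T = 396.5/(11.8·0.798636) = 42.0739 ≈ 42.07 kN.
ΣF_x = 0: O_x − T·cos53° = 0 → O_x = 42.0739 × 0.601815 = 25.32 kN.
ΣF_y = 0: O_y + T·sin53° − 35 − 20 = 0 → O_y = 55 − 42.0739 × 0.798636 = 21.40 kN.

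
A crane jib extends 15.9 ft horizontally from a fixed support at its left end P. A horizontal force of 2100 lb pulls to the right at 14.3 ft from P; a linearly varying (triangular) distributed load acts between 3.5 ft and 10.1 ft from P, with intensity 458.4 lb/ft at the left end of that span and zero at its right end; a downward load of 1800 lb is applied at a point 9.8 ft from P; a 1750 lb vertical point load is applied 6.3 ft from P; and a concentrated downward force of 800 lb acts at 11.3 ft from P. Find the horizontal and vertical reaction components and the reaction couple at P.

Resultant of the triangular load: ½ × 458.4 × 6.6 = 1512.72 lb, acting at 5.7 ft from P (one-third of the span from the peak).
ΣF_x = 0: P_x + 2100 = 0 → P_x = -2100 lb.
ΣF_y = 0: P_y − ½·458.4·6.6 − 1800 − 1750 − 800 = 0 → P_y = 5863 lb.
ΣM about P: M_P − (½·458.4·6.6)·5.7 − 1800·9.8 − 1750·6.3 − 800·11.3 = 0 → M_P = 46330 lb·ft.

P_x = -2100 lb, P_y = 5863 lb, M_P = 46330 lb·ft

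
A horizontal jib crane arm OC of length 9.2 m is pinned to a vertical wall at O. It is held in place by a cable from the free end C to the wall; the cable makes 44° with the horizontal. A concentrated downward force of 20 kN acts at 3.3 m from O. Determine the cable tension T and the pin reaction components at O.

T = 10.33 kN, O_x = 7.429 kN, O_y = 12.83 kN

ΣM about O: T·sin44°·9.2 − 20·3.3 = 0 → T = 66/(9.2·0.694658) = 10.3273 ≈ 10.33 kN.
ΣF_x = 0: O_x − T·cos44° = 0 → O_x = 10.3273 × 0.71934 = 7.429 kN.
ΣF_y = 0: O_y + T·sin44° − 20 = 0 → O_y = 20 − 10.3273 × 0.694658 = 12.83 kN.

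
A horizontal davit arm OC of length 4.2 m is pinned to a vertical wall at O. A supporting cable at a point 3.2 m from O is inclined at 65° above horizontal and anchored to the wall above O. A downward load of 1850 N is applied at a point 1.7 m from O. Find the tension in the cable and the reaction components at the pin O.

T = 1084 N, O_x = 458.3 N, O_y = 867.2 N

ΣM about O: T·sin65°·3.2 − 1850·1.7 = 0 → T = 3145/(3.2·0.906308) = 1084.41 ≈ 1084 N.
ΣF_x = 0: O_x − T·cos65° = 0 → O_x = 1084.41 × 0.422618 = 458.3 N.
ΣF_y = 0: O_y + T·sin65° − 1850 = 0 → O_y = 1850 − 1084.41 × 0.906308 = 867.2 N.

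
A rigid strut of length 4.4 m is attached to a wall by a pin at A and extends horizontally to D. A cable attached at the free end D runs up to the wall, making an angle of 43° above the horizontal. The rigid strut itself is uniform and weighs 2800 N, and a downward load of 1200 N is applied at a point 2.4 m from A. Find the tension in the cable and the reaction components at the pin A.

T = 3013 N, A_x = 2203 N, A_y = 1945 N

ΣM about A: T·sin43°·4.4 − 2800·2.2 − 1200·2.4 = 0 → T = 9040/(4.4·0.681998) = 3012.54 ≈ 3013 N.
ΣF_x = 0: A_x − T·cos43° = 0 → A_x = 3012.54 × 0.731354 = 2203 N.
ΣF_y = 0: A_y + T·sin43° − 2800 − 1200 = 0 → A_y = 4000 − 3012.54 × 0.681998 = 1945 N.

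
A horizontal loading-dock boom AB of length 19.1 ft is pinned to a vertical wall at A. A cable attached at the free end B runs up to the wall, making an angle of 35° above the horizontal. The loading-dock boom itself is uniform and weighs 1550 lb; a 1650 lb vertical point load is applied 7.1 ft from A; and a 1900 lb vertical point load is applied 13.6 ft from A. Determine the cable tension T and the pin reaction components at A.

T = 4779 lb, A_x = 3915 lb, A_y = 2359 lb

ΣM about A: T·sin35°·19.1 − 1550·9.55 − 1650·7.1 − 1900·13.6 = 0 → T = 52357.5/(19.1·0.573576) = 4779.19 ≈ 4779 lb.
ΣF_x = 0: A_x − T·cos35° = 0 → A_x = 4779.19 × 0.819152 = 3915 lb.
ΣF_y = 0: A_y + T·sin35° − 1550 − 1650 − 1900 = 0 → A_y = 5100 − 4779.19 × 0.573576 = 2359 lb.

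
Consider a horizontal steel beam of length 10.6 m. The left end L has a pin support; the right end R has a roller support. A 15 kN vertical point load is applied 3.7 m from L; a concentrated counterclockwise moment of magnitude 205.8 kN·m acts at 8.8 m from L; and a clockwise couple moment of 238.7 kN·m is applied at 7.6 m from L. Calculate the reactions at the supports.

L_x = 0, L_y = 6.660 kN, R_y = 8.340 kN

Taking moments about L: R_y·10.6 − 15·3.7 + 205.8 − 238.7 = 0 → R_y = 88.4/10.6 = 8.33962 ≈ 8.340 kN.
ΣF_y = 0: L_y + 8.33962 − 15 = 0 → L_y = 6.660 kN.
ΣF_x = 0: no horizontal applied forces, so L_x = 0.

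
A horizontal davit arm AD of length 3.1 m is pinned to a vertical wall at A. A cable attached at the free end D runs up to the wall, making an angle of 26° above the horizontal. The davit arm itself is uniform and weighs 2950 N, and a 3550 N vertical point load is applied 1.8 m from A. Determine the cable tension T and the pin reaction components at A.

T = 8067 N, A_x = 7250 N, A_y = 2964 N

ΣM about A: T·sin26°·3.1 − 2950·1.55 − 3550·1.8 = 0 → T = 10962.5/(3.1·0.438371) = 8066.89 ≈ 8067 N.
ΣF_x = 0: A_x − T·cos26° = 0 → A_x = 8066.89 × 0.898794 = 7250 N.
ΣF_y = 0: A_y + T·sin26° − 2950 − 3550 = 0 → A_y = 6500 − 8066.89 × 0.438371 = 2964 N.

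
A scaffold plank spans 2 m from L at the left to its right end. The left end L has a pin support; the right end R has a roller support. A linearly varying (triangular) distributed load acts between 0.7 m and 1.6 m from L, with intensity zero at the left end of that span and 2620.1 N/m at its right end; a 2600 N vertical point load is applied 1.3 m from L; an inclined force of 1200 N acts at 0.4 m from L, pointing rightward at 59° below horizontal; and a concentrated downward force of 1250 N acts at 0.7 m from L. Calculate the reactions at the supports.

Resultant of the triangular load: ½ × 2620.1 × 0.9 = 1179.045 N, acting at 1.3 m from L (one-third of the span from the peak).
ΣM about L: R_y·2 − (½·2620.1·0.9)·1.3 − 2600·1.3 − 1200·sin59°·0.4 − 1250·0.7 = 0 → R_y = 6199.2/2 = 3099.6 ≈ 3100 N.
ΣF_y = 0: L_y + 3099.6 − ½·2620.1·0.9 − 2600 − 1200·sin59° − 1250 = 0 → L_y = 2958 N.
ΣF_x = 0: L_x + 1200·cos59° = 0 → L_x = -618.0 N.

L_x = -618.0 N, L_y = 2958 N, R_y = 3100 N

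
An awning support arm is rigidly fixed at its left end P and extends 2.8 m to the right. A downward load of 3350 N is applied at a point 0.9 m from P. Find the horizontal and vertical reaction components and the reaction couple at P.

P_x = 0, P_y = 3350 N, M_P = 3015 N·m

ΣF_x = 0: P_x = 0.
ΣF_y = 0: P_y − 3350 = 0 → P_y = 3350 N.
ΣM about P: M_P − 3350·0.9 = 0 → M_P = 3015 N·m.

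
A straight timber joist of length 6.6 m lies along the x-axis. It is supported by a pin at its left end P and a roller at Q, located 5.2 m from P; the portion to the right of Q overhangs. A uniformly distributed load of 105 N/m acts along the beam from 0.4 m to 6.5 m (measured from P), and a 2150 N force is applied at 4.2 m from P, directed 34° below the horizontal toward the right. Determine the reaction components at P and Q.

Resultant of the distributed load: 105 × 6.1 = 640.5 N at 3.45 m from P.
Moments about P: Q_y·5.2 − (105·6.1)·3.45 − 2150·sin34°·4.2 = 0 → Q_y = 7259.24/5.2 = 1396.01 ≈ 1396 N.
ΣF_y = 0: P_y + 1396.01 − 105·6.1 − 2150·sin34° = 0 → P_y = 446.8 N.
ΣF_x = 0: P_x + 2150·cos34° = 0 → P_x = -1782 N.

P_x = -1782 N, P_y = 446.8 N, Q_y = 1396 N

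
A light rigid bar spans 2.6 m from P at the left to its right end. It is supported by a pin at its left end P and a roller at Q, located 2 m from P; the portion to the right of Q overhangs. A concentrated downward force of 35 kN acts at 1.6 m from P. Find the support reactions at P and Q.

P_x = 0, P_y = 7.000 kN, Q_y = 28.00 kN

Moments about P: Q_y·2 − 35·1.6 = 0 → Q_y = 56/2 = 28.00 kN.
ΣF_y = 0: P_y + 28 − 35 = 0 → P_y = 7.000 kN.
ΣF_x = 0: no horizontal applied forces, so P_x = 0.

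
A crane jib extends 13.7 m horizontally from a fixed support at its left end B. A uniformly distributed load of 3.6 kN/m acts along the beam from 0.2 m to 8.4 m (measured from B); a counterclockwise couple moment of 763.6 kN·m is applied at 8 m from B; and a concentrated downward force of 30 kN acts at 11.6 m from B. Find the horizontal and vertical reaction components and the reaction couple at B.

B_x = 0, B_y = 59.52 kN, M_B = -288.7 kN·m

Resultant of the distributed load: 3.6 × 8.2 = 29.52 kN at 4.3 m from B.
ΣF_x = 0: B_x = 0.
ΣF_y = 0: B_y − 3.6·8.2 − 30 = 0 → B_y = 59.52 kN.
ΣM about B: M_B − (3.6·8.2)·4.3 + 763.6 − 30·11.6 = 0 → M_B = -288.7 kN·m.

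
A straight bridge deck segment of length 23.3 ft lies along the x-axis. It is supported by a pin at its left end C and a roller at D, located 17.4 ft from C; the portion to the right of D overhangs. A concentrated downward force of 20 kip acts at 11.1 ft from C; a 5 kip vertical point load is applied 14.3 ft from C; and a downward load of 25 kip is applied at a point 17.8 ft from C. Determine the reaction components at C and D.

C_x = 0, C_y = 7.557 kip, D_y = 42.44 kip

Moments about C: D_y·17.4 − 20·11.1 − 5·14.3 − 25·17.8 = 0 → D_y = 738.5/17.4 = 42.4425 ≈ 42.44 kip.
ΣF_y = 0: C_y + 42.4425 − 20 − 5 − 25 = 0 → C_y = 7.557 kip.
ΣF_x = 0: no horizontal applied forces, so C_x = 0.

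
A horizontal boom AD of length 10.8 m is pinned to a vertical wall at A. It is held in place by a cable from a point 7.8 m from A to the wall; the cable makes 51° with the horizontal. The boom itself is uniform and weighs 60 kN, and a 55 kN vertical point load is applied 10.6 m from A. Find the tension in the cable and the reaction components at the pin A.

ΣM about A: T·sin51°·7.8 − 60·5.4 − 55·10.6 = 0 → T = 907/(7.8·0.777146) = 149.627 ≈ 149.6 kN.
ΣF_x = 0: A_x − T·cos51° = 0 → A_x = 149.627 × 0.62932 = 94.16 kN.
ΣF_y = 0: A_y + T·sin51° − 60 − 55 = 0 → A_y = 115 − 149.627 × 0.777146 = -1.282 kN.

T = 149.6 kN, A_x = 94.16 kN, A_y = -1.282 kN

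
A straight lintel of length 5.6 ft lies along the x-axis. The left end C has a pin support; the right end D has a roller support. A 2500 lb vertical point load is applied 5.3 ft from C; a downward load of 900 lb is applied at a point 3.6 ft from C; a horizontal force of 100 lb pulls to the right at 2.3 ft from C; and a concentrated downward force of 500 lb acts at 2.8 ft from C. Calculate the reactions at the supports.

C_x = -100.0 lb, C_y = 705.4 lb, D_y = 3195 lb

Moments about C: D_y·5.6 − 2500·5.3 − 900·3.6 − 500·2.8 = 0 → D_y = 17890/5.6 = 3194.64 ≈ 3195 lb.
ΣF_y = 0: C_y + 3194.64 − 2500 − 900 − 500 = 0 → C_y = 705.4 lb.
ΣF_x = 0: C_x + 100 = 0 → C_x = -100.0 lb.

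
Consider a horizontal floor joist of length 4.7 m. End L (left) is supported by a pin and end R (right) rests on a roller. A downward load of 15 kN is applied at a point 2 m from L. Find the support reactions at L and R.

L_x = 0, L_y = 8.617 kN, R_y = 6.383 kN

Taking moments about L: R_y·4.7 − 15·2 = 0 → R_y = 30/4.7 = 6.38298 ≈ 6.383 kN.
ΣF_y = 0: L_y + 6.38298 − 15 = 0 → L_y = 8.617 kN.
ΣF_x = 0: no horizontal applied forces, so L_x = 0.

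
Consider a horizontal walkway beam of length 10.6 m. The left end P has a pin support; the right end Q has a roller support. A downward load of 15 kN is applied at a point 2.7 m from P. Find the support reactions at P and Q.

P_x = 0, P_y = 11.18 kN, Q_y = 3.821 kN

Moments about P: Q_y·10.6 − 15·2.7 = 0 → Q_y = 40.5/10.6 = 3.82075 ≈ 3.821 kN.
ΣF_y = 0: P_y + 3.82075 − 15 = 0 → P_y = 11.18 kN.
ΣF_x = 0: no horizontal applied forces, so P_x = 0.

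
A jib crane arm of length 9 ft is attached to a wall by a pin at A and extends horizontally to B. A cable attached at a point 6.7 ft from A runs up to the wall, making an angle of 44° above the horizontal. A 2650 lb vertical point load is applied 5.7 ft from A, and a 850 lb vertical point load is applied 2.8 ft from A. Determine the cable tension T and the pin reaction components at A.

ΣM about A: T·sin44°·6.7 − 2650·5.7 − 850·2.8 = 0 → T = 17485/(6.7·0.694658) = 3756.81 ≈ 3757 lb.
ΣF_x = 0: A_x − T·cos44° = 0 → A_x = 3756.81 × 0.71934 = 2702 lb.
ΣF_y = 0: A_y + T·sin44° − 2650 − 850 = 0 → A_y = 3500 − 3756.81 × 0.694658 = 890.3 lb.

T = 3757 lb, A_x = 2702 lb, A_y = 890.3 lb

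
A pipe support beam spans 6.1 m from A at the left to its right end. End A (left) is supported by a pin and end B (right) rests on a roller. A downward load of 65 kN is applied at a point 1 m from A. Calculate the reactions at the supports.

Taking moments about A: B_y·6.1 − 65·1 = 0 → B_y = 65/6.1 = 10.6557 ≈ 10.66 kN.
ΣF_y = 0: A_y + 10.6557 − 65 = 0 → A_y = 54.34 kN.
ΣF_x = 0: no horizontal applied forces, so A_x = 0.

A_x = 0, A_y = 54.34 kN, B_y = 10.66 kN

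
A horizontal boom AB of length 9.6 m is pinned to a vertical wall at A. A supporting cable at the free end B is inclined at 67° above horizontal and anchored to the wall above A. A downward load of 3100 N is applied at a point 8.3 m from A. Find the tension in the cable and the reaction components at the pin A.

ΣM about A: T·sin67°·9.6 − 3100·8.3 = 0 → T = 25730/(9.6·0.920505) = 2911.67 ≈ 2912 N.
ΣF_x = 0: A_x − T·cos67° = 0 → A_x = 2911.67 × 0.390731 = 1138 N.
ΣF_y = 0: A_y + T·sin67° − 3100 = 0 → A_y = 3100 − 2911.67 × 0.920505 = 419.8 N.

T = 2912 N, A_x = 1138 N, A_y = 419.8 N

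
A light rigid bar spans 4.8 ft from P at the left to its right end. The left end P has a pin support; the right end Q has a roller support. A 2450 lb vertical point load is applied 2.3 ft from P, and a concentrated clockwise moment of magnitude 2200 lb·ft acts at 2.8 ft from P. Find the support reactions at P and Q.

P_x = 0, P_y = 817.7 lb, Q_y = 1632 lb

ΣM about P: Q_y·4.8 − 2450·2.3 − 2200 = 0 → Q_y = 7835/4.8 = 1632.29 ≈ 1632 lb.
ΣF_y = 0: P_y + 1632.29 − 2450 = 0 → P_y = 817.7 lb.
ΣF_x = 0: no horizontal applied forces, so P_x = 0.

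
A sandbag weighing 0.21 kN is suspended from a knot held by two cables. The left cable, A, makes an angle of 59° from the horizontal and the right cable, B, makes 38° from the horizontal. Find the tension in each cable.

T_A = 0.1667 kN, T_B = 0.1090 kN

ΣF_x = 0: −T_A·cos59° + T_B·cos38° = 0 → T_B = 0.653593·T_A.
ΣF_y = 0: T_A·sin59° + T_B·sin38° = 0.21.
Substitute: T_A·(0.857167 + 0.653593·0.615661) = 0.21 → T_A = 0.166725 ≈ 0.1667 kN.
Then T_B = 0.653593 × 0.166725 = 0.1090 kN.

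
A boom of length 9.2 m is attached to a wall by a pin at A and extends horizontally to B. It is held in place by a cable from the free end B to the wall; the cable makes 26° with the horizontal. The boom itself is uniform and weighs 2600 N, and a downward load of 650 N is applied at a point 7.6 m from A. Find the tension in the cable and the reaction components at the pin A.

T = 4190 N, A_x = 3766 N, A_y = 1413 N

ΣM about A: T·sin26°·9.2 − 2600·4.6 − 650·7.6 = 0 → T = 16900/(9.2·0.438371) = 4190.42 ≈ 4190 N.
ΣF_x = 0: A_x − T·cos26° = 0 → A_x = 4190.42 × 0.898794 = 3766 N.
ΣF_y = 0: A_y + T·sin26° − 2600 − 650 = 0 → A_y = 3250 − 4190.42 × 0.438371 = 1413 N.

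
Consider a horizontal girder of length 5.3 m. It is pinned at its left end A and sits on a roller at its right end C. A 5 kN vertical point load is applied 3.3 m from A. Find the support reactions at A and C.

A_x = 0, A_y = 1.887 kN, C_y = 3.113 kN

Moments about A: C_y·5.3 − 5·3.3 = 0 → C_y = 16.5/5.3 = 3.11321 ≈ 3.113 kN.
ΣF_y = 0: A_y + 3.11321 − 5 = 0 → A_y = 1.887 kN.
ΣF_x = 0: no horizontal applied forces, so A_x = 0.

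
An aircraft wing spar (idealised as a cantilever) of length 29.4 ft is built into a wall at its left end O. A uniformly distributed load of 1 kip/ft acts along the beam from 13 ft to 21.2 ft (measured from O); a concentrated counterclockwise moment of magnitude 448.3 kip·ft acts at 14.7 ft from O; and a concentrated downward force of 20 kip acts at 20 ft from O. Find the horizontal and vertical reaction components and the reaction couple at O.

O_x = 0, O_y = 28.20 kip, M_O = 91.92 kip·ft

Resultant of the distributed load: 1 × 8.2 = 8.2 kip at 17.1 ft from O.
ΣF_x = 0: O_x = 0.
ΣF_y = 0: O_y − 1·8.2 − 20 = 0 → O_y = 28.20 kip.
ΣM about O: M_O − (1·8.2)·17.1 + 448.3 − 20·20 = 0 → M_O = 91.92 kip·ft.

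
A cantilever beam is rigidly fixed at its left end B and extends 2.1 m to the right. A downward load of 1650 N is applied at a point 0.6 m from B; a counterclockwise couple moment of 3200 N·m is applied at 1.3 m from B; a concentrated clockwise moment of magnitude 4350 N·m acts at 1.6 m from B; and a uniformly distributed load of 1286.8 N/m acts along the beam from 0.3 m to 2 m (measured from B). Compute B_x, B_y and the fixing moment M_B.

Resultant of the distributed load: 1286.8 × 1.7 = 2187.56 N at 1.15 m from B.
ΣF_x = 0: B_x = 0.
ΣF_y = 0: B_y − 1650 − 1286.8·1.7 = 0 → B_y = 3838 N.
ΣM about B: M_B − 1650·0.6 + 3200 − 4350 − (1286.8·1.7)·1.15 = 0 → M_B = 4656 N·m.

B_x = 0, B_y = 3838 N, M_B = 4656 N·m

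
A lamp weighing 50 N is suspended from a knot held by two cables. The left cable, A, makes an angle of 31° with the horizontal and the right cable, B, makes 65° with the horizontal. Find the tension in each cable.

ΣF_x = 0: −T_A·cos31° + T_B·cos65° = 0 → T_B = 2.02823·T_A.
ΣF_y = 0: T_A·sin31° + T_B·sin65° = 50.
Substitute: T_A·(0.515038 + 2.02823·0.906308) = 50 → T_A = 21.2473 ≈ 21.25 N.
Then T_B = 2.02823 × 21.2473 = 43.09 N.

T_A = 21.25 N, T_B = 43.09 N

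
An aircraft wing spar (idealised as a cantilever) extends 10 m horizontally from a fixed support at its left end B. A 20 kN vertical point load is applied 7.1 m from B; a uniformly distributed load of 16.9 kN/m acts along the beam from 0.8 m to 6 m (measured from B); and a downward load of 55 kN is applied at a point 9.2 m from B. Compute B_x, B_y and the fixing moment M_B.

Resultant of the distributed load: 16.9 × 5.2 = 87.88 kN at 3.4 m from B.
ΣF_x = 0: B_x = 0.
ΣF_y = 0: B_y − 20 − 16.9·5.2 − 55 = 0 → B_y = 162.9 kN.
ΣM about B: M_B − 20·7.1 − (16.9·5.2)·3.4 − 55·9.2 = 0 → M_B = 946.8 kN·m.

B_x = 0, B_y = 162.9 kN, M_B = 946.8 kN·m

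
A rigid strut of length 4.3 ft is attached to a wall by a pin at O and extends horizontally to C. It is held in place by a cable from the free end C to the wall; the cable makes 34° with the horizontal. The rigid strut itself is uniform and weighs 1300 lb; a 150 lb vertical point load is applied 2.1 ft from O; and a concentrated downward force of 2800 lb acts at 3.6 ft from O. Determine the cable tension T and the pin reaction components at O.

ΣM about O: T·sin34°·4.3 − 1300·2.15 − 150·2.1 − 2800·3.6 = 0 → T = 13190/(4.3·0.559193) = 5485.48 ≈ 5485 lb.
ΣF_x = 0: O_x − T·cos34° = 0 → O_x = 5485.48 × 0.829038 = 4548 lb.
ΣF_y = 0: O_y + T·sin34° − 1300 − 150 − 2800 = 0 → O_y = 4250 − 5485.48 × 0.559193 = 1183 lb.

T = 5485 lb, O_x = 4548 lb, O_y = 1183 lb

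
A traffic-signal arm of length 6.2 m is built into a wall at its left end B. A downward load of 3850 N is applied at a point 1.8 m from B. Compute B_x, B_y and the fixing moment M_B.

B_x = 0, B_y = 3850 N, M_B = 6930 N·m

ΣF_x = 0: B_x = 0.
ΣF_y = 0: B_y − 3850 = 0 → B_y = 3850 N.
ΣM about B: M_B − 3850·1.8 = 0 → M_B = 6930 N·m.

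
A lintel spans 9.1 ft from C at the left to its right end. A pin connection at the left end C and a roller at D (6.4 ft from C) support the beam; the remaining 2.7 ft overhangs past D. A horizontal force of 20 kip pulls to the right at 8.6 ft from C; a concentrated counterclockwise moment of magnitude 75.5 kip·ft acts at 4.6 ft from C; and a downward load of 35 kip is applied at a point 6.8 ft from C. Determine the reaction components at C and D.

Taking moments about C: D_y·6.4 + 75.5 − 35·6.8 = 0 → D_y = 162.5/6.4 = 25.3906 ≈ 25.39 kip.
ΣF_y = 0: C_y + 25.3906 − 35 = 0 → C_y = 9.609 kip.
ΣF_x = 0: C_x + 20 = 0 → C_x = -20.00 kip.

C_x = -20.00 kip, C_y = 9.609 kip, D_y = 25.39 kip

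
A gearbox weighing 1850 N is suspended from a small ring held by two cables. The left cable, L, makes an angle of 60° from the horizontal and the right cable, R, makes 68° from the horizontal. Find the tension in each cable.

T_L = 879.5 N, T_R = 1174 N

ΣF_x = 0: −T_L·cos60° + T_R·cos68° = 0 → T_R = 1.33473·T_L.
ΣF_y = 0: T_L·sin60° + T_R·sin68° = 1850.
Substitute: T_L·(0.866025 + 1.33473·0.927184) = 1850 → T_L = 879.459 ≈ 879.5 N.
Then T_R = 1.33473 × 879.459 = 1174 N.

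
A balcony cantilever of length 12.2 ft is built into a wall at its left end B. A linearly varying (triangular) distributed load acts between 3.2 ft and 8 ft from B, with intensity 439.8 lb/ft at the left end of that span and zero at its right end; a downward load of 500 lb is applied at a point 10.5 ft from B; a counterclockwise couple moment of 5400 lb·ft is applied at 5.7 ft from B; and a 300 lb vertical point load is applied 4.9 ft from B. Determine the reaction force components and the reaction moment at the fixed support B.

B_x = 0, B_y = 1856 lb, M_B = 6386 lb·ft

Resultant of the triangular load: ½ × 439.8 × 4.8 = 1055.52 lb, acting at 4.8 ft from B (one-third of the span from the peak).
ΣF_x = 0: B_x = 0.
ΣF_y = 0: B_y − ½·439.8·4.8 − 500 − 300 = 0 → B_y = 1856 lb.
ΣM about B: M_B − (½·439.8·4.8)·4.8 − 500·10.5 + 5400 − 300·4.9 = 0 → M_B = 6386 lb·ft.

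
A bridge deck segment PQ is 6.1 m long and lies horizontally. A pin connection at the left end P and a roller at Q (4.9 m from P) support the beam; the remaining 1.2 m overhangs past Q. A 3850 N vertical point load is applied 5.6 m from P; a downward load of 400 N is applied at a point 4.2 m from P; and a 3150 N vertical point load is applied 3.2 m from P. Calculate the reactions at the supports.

ΣM about P: Q_y·4.9 − 3850·5.6 − 400·4.2 − 3150·3.2 = 0 → Q_y = 33320/4.9 = 6800 N.
ΣF_y = 0: P_y + 6800 − 3850 − 400 − 3150 = 0 → P_y = 600.0 N.
ΣF_x = 0: no horizontal applied forces, so P_x = 0.

P_x = 0, P_y = 600.0 N, Q_y = 6800 N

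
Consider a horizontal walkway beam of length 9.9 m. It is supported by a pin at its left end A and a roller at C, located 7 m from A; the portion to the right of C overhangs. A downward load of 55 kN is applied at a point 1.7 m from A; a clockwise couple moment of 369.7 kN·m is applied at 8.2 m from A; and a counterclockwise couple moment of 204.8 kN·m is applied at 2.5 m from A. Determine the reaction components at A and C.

Moments about A: C_y·7 − 55·1.7 − 369.7 + 204.8 = 0 → C_y = 258.4/7 = 36.9143 ≈ 36.91 kN.
ΣF_y = 0: A_y + 36.9143 − 55 = 0 → A_y = 18.09 kN.
ΣF_x = 0: no horizontal applied forces, so A_x = 0.

A_x = 0, A_y = 18.09 kN, C_y = 36.91 kN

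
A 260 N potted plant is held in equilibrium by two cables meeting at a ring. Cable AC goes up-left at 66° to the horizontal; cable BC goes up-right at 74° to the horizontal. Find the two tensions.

T_AC = 111.5 N, T_BC = 164.5 N

ΣF_x = 0: −T_AC·cos66° + T_BC·cos74° = 0 → T_BC = 1.47562·T_AC.
ΣF_y = 0: T_AC·sin66° + T_BC·sin74° = 260.
Substitute: T_AC·(0.913545 + 1.47562·0.961262) = 260 → T_AC = 111.492 ≈ 111.5 N.
Then T_BC = 1.47562 × 111.492 = 164.5 N.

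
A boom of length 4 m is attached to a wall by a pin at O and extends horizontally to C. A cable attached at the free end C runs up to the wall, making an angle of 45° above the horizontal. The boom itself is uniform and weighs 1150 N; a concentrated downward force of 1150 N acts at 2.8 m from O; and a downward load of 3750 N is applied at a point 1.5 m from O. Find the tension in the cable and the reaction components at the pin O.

T = 3940 N, O_x = 2786 N, O_y = 3264 N

ΣM about O: T·sin45°·4 − 1150·2 − 1150·2.8 − 3750·1.5 = 0 → T = 11145/(4·0.707107) = 3940.35 ≈ 3940 N.
ΣF_x = 0: O_x − T·cos45° = 0 → O_x = 3940.35 × 0.707107 = 2786 N.
ΣF_y = 0: O_y + T·sin45° − 1150 − 1150 − 3750 = 0 → O_y = 6050 − 3940.35 × 0.707107 = 3264 N.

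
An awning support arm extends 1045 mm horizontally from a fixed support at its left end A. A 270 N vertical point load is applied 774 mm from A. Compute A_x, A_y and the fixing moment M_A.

ΣF_x = 0: A_x = 0.
ΣF_y = 0: A_y − 270 = 0 → A_y = 270.0 N.
ΣM about A: M_A − 270·774 = 0 → M_A = 209000 N·mm.

A_x = 0, A_y = 270.0 N, M_A = 209000 N·mm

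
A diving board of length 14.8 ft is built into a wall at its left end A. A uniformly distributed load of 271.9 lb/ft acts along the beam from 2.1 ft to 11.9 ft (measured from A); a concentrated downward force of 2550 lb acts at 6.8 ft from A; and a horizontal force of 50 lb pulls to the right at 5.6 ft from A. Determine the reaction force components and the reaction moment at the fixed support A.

Resultant of the distributed load: 271.9 × 9.8 = 2664.62 lb at 7 ft from A.
ΣF_x = 0: A_x + 50 = 0 → A_x = -50.00 lb.
ΣF_y = 0: A_y − 271.9·9.8 − 2550 = 0 → A_y = 5215 lb.
ΣM about A: M_A − (271.9·9.8)·7 − 2550·6.8 = 0 → M_A = 35990 lb·ft.

A_x = -50.00 lb, A_y = 5215 lb, M_A = 35990 lb·ft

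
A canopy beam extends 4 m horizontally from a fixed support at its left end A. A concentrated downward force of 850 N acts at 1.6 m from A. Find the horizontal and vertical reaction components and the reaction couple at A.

A_x = 0, A_y = 850.0 N, M_A = 1360 N·m

ΣF_x = 0: A_x = 0.
ΣF_y = 0: A_y − 850 = 0 → A_y = 850.0 N.
ΣM about A: M_A − 850·1.6 = 0 → M_A = 1360 N·m.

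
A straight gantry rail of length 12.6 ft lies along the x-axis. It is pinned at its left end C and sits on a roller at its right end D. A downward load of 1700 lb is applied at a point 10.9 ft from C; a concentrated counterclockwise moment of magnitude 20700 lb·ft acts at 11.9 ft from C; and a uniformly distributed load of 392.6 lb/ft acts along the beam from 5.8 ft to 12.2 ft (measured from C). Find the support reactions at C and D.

C_x = 0, C_y = 2590 lb, D_y = 1623 lb

Resultant of the distributed load: 392.6 × 6.4 = 2512.64 lb at 9 ft from C.
Taking moments about C: D_y·12.6 − 1700·10.9 + 20700 − (392.6·6.4)·9 = 0 → D_y = 20443.76/12.6 = 1622.52 ≈ 1623 lb.
ΣF_y = 0: C_y + 1622.52 − 1700 − 392.6·6.4 = 0 → C_y = 2590 lb.
ΣF_x = 0: no horizontal applied forces, so C_x = 0.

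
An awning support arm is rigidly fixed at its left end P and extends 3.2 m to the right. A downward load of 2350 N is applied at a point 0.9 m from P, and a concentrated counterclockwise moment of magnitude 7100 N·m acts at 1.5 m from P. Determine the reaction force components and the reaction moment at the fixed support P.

ΣF_x = 0: P_x = 0.
ΣF_y = 0: P_y − 2350 = 0 → P_y = 2350 N.
ΣM about P: M_P − 2350·0.9 + 7100 = 0 → M_P = -4985 N·m.

P_x = 0, P_y = 2350 N, M_P = -4985 N·m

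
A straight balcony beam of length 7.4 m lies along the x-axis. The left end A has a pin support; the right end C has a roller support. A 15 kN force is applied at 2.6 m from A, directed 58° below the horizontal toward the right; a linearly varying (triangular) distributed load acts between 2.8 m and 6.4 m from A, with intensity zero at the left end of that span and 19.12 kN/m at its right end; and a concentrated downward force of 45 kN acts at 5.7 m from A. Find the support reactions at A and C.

Resultant of the triangular load: ½ × 19.12 × 3.6 = 34.416 kN, acting at 5.2 m from A (one-third of the span from the peak).
Taking moments about A: C_y·7.4 − 15·sin58°·2.6 − (½·19.12·3.6)·5.2 − 45·5.7 = 0 → C_y = 468.537/7.4 = 63.3158 ≈ 63.32 kN.
ΣF_y = 0: A_y + 63.3158 − 15·sin58° − ½·19.12·3.6 − 45 = 0 → A_y = 28.82 kN.
ΣF_x = 0: A_x + 15·cos58° = 0 → A_x = -7.949 kN.

A_x = -7.949 kN, A_y = 28.82 kN, C_y = 63.32 kN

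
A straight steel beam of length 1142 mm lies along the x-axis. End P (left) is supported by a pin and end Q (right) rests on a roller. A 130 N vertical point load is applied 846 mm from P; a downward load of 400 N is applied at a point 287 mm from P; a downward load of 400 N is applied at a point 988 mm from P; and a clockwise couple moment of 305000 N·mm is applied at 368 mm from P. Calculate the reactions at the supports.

P_x = 0, P_y = 120.0 N, Q_y = 810.0 N

ΣM about P: Q_y·1142 − 130·846 − 400·287 − 400·988 − 305000 = 0 → Q_y = 924980/1142 = 809.965 ≈ 810.0 N.
ΣF_y = 0: P_y + 809.965 − 130 − 400 − 400 = 0 → P_y = 120.0 N.
ΣF_x = 0: no horizontal applied forces, so P_x = 0.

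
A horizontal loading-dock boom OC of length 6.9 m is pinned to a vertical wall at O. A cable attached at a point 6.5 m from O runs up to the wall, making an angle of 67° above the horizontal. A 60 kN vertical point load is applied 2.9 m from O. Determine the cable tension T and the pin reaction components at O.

T = 29.08 kN, O_x = 11.36 kN, O_y = 33.23 kN

ΣM about O: T·sin67°·6.5 − 60·2.9 = 0 → T = 174/(6.5·0.920505) = 29.081 ≈ 29.08 kN.
ΣF_x = 0: O_x − T·cos67° = 0 → O_x = 29.081 × 0.390731 = 11.36 kN.
ΣF_y = 0: O_y + T·sin67° − 60 = 0 → O_y = 60 − 29.081 × 0.920505 = 33.23 kN.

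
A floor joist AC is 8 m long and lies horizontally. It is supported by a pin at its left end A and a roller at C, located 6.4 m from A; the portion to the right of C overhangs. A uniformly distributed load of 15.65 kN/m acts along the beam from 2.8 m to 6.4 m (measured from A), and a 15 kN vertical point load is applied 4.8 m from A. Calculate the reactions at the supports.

Resultant of the distributed load: 15.65 × 3.6 = 56.34 kN at 4.6 m from A.
ΣM about A: C_y·6.4 − (15.65·3.6)·4.6 − 15·4.8 = 0 → C_y = 331.164/6.4 = 51.7444 ≈ 51.74 kN.
ΣF_y = 0: A_y + 51.7444 − 15.65·3.6 − 15 = 0 → A_y = 19.60 kN.
ΣF_x = 0: no horizontal applied forces, so A_x = 0.

A_x = 0, A_y = 19.60 kN, C_y = 51.74 kN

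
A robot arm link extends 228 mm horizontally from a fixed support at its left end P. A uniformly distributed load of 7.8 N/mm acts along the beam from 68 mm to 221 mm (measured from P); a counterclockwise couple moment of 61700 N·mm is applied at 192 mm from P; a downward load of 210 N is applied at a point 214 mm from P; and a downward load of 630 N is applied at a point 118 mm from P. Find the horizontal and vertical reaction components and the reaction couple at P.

P_x = 0, P_y = 2033 N, M_P = 230000 N·mm

Resultant of the distributed load: 7.8 × 153 = 1193.4 N at 144.5 mm from P.
ΣF_x = 0: P_x = 0.
ΣF_y = 0: P_y − 7.8·153 − 210 − 630 = 0 → P_y = 2033 N.
ΣM about P: M_P − (7.8·153)·144.5 + 61700 − 210·214 − 630·118 = 0 → M_P = 230000 N·mm.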